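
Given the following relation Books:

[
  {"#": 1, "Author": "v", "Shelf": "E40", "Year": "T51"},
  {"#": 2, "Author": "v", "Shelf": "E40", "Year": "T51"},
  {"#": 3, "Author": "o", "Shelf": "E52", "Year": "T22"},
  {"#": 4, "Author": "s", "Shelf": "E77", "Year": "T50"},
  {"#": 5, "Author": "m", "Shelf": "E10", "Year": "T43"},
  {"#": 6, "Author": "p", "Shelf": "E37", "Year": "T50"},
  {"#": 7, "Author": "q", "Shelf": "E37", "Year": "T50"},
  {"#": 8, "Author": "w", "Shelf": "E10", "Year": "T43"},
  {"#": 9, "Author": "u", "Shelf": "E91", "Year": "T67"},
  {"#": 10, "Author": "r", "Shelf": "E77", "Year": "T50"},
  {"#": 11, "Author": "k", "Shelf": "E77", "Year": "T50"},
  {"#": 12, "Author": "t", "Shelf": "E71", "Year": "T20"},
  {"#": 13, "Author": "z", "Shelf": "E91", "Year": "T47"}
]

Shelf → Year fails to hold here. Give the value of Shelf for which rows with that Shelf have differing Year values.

Shelf=E40: rows 1, 2 → Year = T51, T51 ✓
Shelf=E52: row 3 → Year = T22 ✓
Shelf=E77: rows 4, 10, 11 → Year = T50, T50, T50 ✓
Shelf=E10: rows 5, 8 → Year = T43, T43 ✓
Shelf=E37: rows 6, 7 → Year = T50, T50 ✓
Shelf=E91: rows 9, 13 → Year takes values {T67, T47} — violation
Shelf=E71: row 12 → Year = T20 ✓
The only Shelf value with inconsistent Year is Shelf=E91.

E91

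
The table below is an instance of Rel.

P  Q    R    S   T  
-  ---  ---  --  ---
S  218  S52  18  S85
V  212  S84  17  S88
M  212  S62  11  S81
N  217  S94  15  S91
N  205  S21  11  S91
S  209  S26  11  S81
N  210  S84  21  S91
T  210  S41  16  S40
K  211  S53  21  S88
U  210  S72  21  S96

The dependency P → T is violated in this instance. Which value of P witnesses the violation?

S

P=S: 2 rows → T takes values {S85, S81} — violation
P=V: 1 row → T = S88 ✓
P=M: 1 row → T = S81 ✓
P=N: 3 rows → T = S91, S91, S91 ✓
P=T: 1 row → T = S40 ✓
P=K: 1 row → T = S88 ✓
P=U: 1 row → T = S96 ✓
The only P value with inconsistent T is P=S.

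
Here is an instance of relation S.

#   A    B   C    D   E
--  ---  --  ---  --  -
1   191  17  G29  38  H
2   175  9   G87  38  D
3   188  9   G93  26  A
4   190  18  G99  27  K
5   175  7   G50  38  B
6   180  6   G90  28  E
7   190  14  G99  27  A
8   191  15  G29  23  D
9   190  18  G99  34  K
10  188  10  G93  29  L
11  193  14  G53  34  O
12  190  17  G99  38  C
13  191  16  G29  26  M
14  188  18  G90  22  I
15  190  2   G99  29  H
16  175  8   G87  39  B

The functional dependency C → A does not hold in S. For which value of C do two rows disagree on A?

C=G29: rows 1, 8, 13 → A = 191, 191, 191 ✓
C=G87: rows 2, 16 → A = 175, 175 ✓
C=G93: rows 3, 10 → A = 188, 188 ✓
C=G99: rows 4, 7, 9, 12, 15 → A = 190, 190, 190, 190, 190 ✓
C=G50: row 5 → A = 175 ✓
C=G90: rows 6, 14 → A takes values {180, 188} — violation
C=G53: row 11 → A = 193 ✓
The only C value with inconsistent A is C=G90.

G90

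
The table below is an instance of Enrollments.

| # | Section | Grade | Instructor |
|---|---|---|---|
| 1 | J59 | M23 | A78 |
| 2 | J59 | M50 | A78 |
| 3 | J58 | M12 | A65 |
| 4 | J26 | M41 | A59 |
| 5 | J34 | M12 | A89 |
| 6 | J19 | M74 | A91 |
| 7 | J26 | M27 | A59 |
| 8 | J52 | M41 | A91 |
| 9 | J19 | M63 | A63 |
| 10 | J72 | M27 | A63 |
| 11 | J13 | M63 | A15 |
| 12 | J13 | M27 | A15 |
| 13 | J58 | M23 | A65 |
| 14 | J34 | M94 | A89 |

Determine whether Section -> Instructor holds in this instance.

Section=J59: rows 1, 2 → Instructor = A78, A78 ✓
Section=J58: rows 3, 13 → Instructor = A65, A65 ✓
Section=J26: rows 4, 7 → Instructor = A59, A59 ✓
Section=J34: rows 5, 14 → Instructor = A89, A89 ✓
Section=J19: rows 6, 9 → Instructor takes values {A91, A63} — violation
Section=J52: row 8 → Instructor = A91 ✓
Section=J72: row 10 → Instructor = A63 ✓
Section=J13: rows 11, 12 → Instructor = A15, A15 ✓
Two rows agree on Section but differ on Instructor, so Section -> Instructor does not hold.

No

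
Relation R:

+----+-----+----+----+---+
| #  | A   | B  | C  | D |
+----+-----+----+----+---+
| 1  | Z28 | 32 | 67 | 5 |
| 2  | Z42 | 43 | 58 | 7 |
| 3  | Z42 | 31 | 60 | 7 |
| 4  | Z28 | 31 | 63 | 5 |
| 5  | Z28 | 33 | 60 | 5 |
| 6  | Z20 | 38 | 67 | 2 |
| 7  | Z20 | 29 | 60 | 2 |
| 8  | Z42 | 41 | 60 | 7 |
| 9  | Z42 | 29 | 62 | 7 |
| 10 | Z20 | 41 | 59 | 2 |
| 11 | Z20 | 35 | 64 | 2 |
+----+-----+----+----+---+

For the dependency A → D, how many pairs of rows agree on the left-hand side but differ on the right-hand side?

0

A=Z28: all 3 rows agree on D — 0 pairs.
A=Z42: all 4 rows agree on D — 0 pairs.
A=Z20: all 4 rows agree on D — 0 pairs.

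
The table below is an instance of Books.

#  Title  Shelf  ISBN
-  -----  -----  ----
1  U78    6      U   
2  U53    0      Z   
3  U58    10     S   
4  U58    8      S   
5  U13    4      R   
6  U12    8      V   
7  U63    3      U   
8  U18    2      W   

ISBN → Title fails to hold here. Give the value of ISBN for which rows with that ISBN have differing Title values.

ISBN=U: rows 1, 7 → Title takes values {U78, U63} — violation
ISBN=Z: row 2 → Title = U53 ✓
ISBN=S: rows 3, 4 → Title = U58, U58 ✓
ISBN=R: row 5 → Title = U13 ✓
ISBN=V: row 6 → Title = U12 ✓
ISBN=W: row 8 → Title = U18 ✓
The only ISBN value with inconsistent Title is ISBN=U.

U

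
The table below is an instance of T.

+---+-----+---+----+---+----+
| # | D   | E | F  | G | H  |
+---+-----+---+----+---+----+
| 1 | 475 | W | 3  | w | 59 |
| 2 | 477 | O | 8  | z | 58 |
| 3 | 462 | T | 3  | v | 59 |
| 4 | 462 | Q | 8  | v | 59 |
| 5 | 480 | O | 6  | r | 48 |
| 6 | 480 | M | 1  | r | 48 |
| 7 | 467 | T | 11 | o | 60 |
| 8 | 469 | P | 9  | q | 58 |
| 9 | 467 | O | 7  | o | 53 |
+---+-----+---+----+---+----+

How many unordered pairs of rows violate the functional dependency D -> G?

0

D=462: all 2 rows agree on G — 0 pairs.
D=480: all 2 rows agree on G — 0 pairs.
D=467: all 2 rows agree on G — 0 pairs.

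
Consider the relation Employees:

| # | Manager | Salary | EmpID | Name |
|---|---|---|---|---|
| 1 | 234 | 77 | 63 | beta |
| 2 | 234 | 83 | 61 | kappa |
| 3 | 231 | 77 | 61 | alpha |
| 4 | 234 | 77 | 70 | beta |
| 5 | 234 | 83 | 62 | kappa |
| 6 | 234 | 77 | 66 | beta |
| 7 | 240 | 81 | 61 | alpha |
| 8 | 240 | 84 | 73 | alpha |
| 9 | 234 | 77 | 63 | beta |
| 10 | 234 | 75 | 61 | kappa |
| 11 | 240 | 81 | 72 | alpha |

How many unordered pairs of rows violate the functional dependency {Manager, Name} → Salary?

(Manager=234, Name=beta): all 4 rows agree on Salary — 0 pairs.
(Manager=234, Name=kappa): violating pairs (2,10), (5,10) — 2 pairs.
(Manager=240, Name=alpha): violating pairs (7,8), (8,11) — 2 pairs.

4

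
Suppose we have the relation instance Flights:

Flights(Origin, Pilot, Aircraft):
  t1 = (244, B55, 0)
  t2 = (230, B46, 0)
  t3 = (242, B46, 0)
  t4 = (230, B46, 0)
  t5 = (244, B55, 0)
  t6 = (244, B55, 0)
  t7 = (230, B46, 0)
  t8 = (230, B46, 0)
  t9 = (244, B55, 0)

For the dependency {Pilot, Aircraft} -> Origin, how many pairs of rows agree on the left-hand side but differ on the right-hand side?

4

(Pilot=B55, Aircraft=0): all 4 rows agree on Origin — 0 pairs.
(Pilot=B46, Aircraft=0): violating pairs (2,3), (3,4), (3,7), (3,8) — 4 pairs.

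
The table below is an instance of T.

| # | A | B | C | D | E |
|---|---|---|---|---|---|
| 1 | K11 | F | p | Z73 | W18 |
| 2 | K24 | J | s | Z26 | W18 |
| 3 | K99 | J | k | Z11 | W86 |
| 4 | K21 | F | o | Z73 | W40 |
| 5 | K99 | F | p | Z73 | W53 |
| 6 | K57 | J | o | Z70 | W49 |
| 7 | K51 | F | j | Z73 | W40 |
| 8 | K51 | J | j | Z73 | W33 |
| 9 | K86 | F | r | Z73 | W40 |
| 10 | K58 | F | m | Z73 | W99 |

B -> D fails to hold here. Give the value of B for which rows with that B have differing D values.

J

B=F: rows 1, 4, 5, 7, 9, 10 → D = Z73, Z73, Z73, Z73, Z73, Z73 ✓
B=J: rows 2, 3, 6, 8 → D takes values {Z26, Z11, Z70, Z73} — violation
The only B value with inconsistent D is B=J.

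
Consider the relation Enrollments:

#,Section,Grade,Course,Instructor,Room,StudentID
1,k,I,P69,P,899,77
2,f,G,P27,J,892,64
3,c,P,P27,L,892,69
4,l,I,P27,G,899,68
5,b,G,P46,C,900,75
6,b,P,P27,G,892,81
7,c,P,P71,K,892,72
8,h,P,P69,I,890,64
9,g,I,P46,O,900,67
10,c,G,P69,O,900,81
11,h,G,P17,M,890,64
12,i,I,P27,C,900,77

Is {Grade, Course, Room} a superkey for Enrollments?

No

Rows 3 and 6 have the same {Grade, Course, Room} value (Grade=P, Course=P27, Room=892) but are distinct tuples, so {Grade, Course, Room} does not determine every attribute — not a superkey.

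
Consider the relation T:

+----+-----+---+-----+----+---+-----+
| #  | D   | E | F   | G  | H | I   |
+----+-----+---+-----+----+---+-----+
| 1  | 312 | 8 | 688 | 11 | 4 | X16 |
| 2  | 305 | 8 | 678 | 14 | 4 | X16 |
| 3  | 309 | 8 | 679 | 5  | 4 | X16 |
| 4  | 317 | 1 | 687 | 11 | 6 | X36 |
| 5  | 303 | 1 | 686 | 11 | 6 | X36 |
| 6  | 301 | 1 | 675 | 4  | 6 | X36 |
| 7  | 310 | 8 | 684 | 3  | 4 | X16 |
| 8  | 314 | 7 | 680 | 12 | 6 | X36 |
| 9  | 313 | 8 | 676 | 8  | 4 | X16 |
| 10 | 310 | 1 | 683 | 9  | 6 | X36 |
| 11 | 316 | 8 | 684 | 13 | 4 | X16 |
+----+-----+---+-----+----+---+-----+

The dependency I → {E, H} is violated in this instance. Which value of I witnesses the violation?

I=X16: rows 1, 2, 3, 7, 9, 11 → {E,H} = (8, 4), (8, 4), (8, 4), (8, 4), (8, 4), (8, 4) ✓
I=X36: rows 4, 5, 6, 8, 10 → {E,H} takes values {(1, 6), (7, 6)} — violation
The only I value with inconsistent RHS is I=X36.

X36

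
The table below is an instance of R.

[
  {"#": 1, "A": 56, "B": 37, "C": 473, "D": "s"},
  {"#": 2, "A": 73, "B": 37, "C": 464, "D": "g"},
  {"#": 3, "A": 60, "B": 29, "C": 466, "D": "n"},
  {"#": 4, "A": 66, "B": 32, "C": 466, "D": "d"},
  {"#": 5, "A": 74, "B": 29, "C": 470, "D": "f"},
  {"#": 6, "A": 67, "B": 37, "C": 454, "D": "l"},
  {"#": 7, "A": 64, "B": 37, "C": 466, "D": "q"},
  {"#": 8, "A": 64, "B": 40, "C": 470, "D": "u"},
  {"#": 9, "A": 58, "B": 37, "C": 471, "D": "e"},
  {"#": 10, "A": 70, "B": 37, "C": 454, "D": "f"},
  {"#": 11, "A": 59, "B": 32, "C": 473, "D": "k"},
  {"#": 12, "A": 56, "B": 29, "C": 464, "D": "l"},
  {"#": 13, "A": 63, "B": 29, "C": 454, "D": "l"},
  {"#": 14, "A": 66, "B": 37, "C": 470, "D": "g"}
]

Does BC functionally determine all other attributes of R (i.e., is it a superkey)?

Rows 6 and 10 have the same BC value (B=37, C=454) but are distinct tuples, so BC does not determine every attribute — not a superkey.

No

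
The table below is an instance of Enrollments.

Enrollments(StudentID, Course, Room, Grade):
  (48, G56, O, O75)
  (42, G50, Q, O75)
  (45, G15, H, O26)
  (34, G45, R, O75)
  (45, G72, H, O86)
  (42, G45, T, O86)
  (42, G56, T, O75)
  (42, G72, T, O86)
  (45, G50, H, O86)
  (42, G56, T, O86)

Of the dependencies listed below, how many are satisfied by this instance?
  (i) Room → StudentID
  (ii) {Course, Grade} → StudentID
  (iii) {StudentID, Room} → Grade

1

(i) Room → StudentID: every LHS value maps to a single RHS value — holds.
(ii) {Course, Grade} → StudentID: (Course=G56, Grade=O75): 2 rows → StudentID takes values {48, 42} — violation; (Course=G72, Grade=O86): 2 rows → StudentID takes values {45, 42} — violation — fails.
(iii) {StudentID, Room} → Grade: (StudentID=45, Room=H): 3 rows → Grade takes values {O26, O86} — violation; (StudentID=42, Room=T): 4 rows → Grade takes values {O86, O75} — violation — fails.
1 of the 3 dependencies holds.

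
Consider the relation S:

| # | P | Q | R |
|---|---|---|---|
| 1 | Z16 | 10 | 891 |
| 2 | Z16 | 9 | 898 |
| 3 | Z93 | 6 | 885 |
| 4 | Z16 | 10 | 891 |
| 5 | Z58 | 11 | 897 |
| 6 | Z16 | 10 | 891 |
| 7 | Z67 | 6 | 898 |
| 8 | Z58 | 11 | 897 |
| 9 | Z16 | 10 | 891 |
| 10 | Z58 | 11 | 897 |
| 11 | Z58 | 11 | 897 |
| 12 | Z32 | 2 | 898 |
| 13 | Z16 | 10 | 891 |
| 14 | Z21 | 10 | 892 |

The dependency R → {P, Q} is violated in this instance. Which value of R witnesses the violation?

R=891: rows 1, 4, 6, 9, 13 → {P,Q} = (Z16, 10), (Z16, 10), (Z16, 10), (Z16, 10), (Z16, 10) ✓
R=898: rows 2, 7, 12 → {P,Q} takes values {(Z16, 9), (Z67, 6), (Z32, 2)} — violation
R=885: row 3 → {P,Q} = (Z93, 6) ✓
R=897: rows 5, 8, 10, 11 → {P,Q} = (Z58, 11), (Z58, 11), (Z58, 11), (Z58, 11) ✓
R=892: row 14 → {P,Q} = (Z21, 10) ✓
The only R value with inconsistent RHS is R=898.

898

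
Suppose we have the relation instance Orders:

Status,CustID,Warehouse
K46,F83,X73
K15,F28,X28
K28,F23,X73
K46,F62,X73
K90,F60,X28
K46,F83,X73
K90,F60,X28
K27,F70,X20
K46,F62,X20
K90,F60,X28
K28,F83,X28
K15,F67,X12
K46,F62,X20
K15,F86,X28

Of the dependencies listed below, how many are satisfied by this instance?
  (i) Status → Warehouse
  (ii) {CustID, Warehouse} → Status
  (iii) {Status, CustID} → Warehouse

1

(i) Status → Warehouse: Status=K46: 5 rows → Warehouse takes values {X73, X20} — violation; Status=K15: 3 rows → Warehouse takes values {X28, X12} — violation; Status=K28: 2 rows → Warehouse takes values {X73, X28} — violation — fails.
(ii) {CustID, Warehouse} → Status: every LHS value maps to a single RHS value — holds.
(iii) {Status, CustID} → Warehouse: (Status=K46, CustID=F62): 3 rows → Warehouse takes values {X73, X20} — violation — fails.
1 of the 3 dependencies holds.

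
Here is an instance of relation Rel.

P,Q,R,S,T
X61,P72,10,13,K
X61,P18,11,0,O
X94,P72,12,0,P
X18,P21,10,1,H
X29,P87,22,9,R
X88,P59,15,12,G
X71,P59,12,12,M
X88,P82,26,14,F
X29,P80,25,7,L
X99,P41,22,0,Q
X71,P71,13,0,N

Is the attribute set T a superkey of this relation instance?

All 11 rows have distinct T values, so T → (all attributes) holds and T is a superkey.

Yes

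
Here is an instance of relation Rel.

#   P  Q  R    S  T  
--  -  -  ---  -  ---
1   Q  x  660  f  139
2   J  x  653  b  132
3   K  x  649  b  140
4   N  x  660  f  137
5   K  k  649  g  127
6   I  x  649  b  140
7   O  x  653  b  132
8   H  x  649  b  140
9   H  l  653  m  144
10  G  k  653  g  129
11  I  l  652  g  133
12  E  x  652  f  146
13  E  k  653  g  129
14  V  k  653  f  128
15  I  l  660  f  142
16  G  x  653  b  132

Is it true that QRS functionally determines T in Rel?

No

(Q=x, R=660, S=f): rows 1, 4 → T takes values {139, 137} — violation
(Q=x, R=653, S=b): rows 2, 7, 16 → T = 132, 132, 132 ✓
(Q=x, R=649, S=b): rows 3, 6, 8 → T = 140, 140, 140 ✓
(Q=k, R=649, S=g): row 5 → T = 127 ✓
(Q=l, R=653, S=m): row 9 → T = 144 ✓
(Q=k, R=653, S=g): rows 10, 13 → T = 129, 129 ✓
(Q=l, R=652, S=g): row 11 → T = 133 ✓
(Q=x, R=652, S=f): row 12 → T = 146 ✓
(Q=k, R=653, S=f): row 14 → T = 128 ✓
(Q=l, R=660, S=f): row 15 → T = 142 ✓
Two rows agree on QRS but differ on T, so QRS -> T does not hold.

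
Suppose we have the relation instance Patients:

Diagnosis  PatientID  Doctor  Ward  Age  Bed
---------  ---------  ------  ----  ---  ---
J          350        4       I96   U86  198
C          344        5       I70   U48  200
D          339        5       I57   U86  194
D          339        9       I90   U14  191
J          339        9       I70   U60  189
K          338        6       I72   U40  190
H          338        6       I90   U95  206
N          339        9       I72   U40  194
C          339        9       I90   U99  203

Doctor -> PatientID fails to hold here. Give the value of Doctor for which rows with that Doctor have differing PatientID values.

5

Doctor=4: 1 row → PatientID = 350 ✓
Doctor=5: 2 rows → PatientID takes values {344, 339} — violation
Doctor=9: 4 rows → PatientID = 339, 339, 339, 339 ✓
Doctor=6: 2 rows → PatientID = 338, 338 ✓
The only Doctor value with inconsistent PatientID is Doctor=5.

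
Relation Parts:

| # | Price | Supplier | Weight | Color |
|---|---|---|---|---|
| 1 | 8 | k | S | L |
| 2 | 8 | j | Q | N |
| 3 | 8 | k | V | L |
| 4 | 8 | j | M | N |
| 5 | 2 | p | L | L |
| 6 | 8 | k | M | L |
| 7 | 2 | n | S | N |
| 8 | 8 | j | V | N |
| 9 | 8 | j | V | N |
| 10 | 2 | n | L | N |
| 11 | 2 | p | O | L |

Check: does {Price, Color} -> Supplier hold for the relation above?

Yes

(Price=8, Color=L): rows 1, 3, 6 → Supplier = k, k, k ✓
(Price=8, Color=N): rows 2, 4, 8, 9 → Supplier = j, j, j, j ✓
(Price=2, Color=L): rows 5, 11 → Supplier = p, p ✓
(Price=2, Color=N): rows 7, 10 → Supplier = n, n ✓
Every {Price, Color} value is associated with a single Supplier value, so {Price, Color} -> Supplier holds.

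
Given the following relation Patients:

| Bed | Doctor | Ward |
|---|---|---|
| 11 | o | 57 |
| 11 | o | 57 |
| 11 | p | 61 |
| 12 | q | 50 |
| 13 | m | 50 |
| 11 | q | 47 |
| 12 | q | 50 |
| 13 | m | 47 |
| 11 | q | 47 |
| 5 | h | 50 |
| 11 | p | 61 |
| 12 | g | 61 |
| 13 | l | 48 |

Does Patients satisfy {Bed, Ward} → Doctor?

Yes

(Bed=11, Ward=57): 2 rows → Doctor = o, o ✓
(Bed=11, Ward=61): 2 rows → Doctor = p, p ✓
(Bed=12, Ward=50): 2 rows → Doctor = q, q ✓
(Bed=13, Ward=50): 1 row → Doctor = m ✓
(Bed=11, Ward=47): 2 rows → Doctor = q, q ✓
(Bed=13, Ward=47): 1 row → Doctor = m ✓
(Bed=5, Ward=50): 1 row → Doctor = h ✓
(Bed=12, Ward=61): 1 row → Doctor = g ✓
(Bed=13, Ward=48): 1 row → Doctor = l ✓
Every {Bed, Ward} value is associated with a single Doctor value, so {Bed, Ward} → Doctor holds.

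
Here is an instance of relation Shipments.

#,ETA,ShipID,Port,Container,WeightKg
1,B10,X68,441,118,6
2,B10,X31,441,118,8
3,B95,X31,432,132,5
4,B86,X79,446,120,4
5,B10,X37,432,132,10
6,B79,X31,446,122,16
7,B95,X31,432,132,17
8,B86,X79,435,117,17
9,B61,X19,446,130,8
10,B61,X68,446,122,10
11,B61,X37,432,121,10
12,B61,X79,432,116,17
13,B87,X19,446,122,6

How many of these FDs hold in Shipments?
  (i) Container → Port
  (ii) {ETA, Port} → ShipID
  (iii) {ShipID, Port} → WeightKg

(i) Container → Port: every LHS value maps to a single RHS value — holds.
(ii) {ETA, Port} → ShipID: (ETA=B10, Port=441): rows 1, 2 → ShipID takes values {X68, X31} — violation; (ETA=B61, Port=446): rows 9, 10 → ShipID takes values {X19, X68} — violation; (ETA=B61, Port=432): rows 11, 12 → ShipID takes values {X37, X79} — violation — fails.
(iii) {ShipID, Port} → WeightKg: (ShipID=X31, Port=432): rows 3, 7 → WeightKg takes values {5, 17} — violation; (ShipID=X19, Port=446): rows 9, 13 → WeightKg takes values {8, 6} — violation — fails.
1 of the 3 dependencies holds.

1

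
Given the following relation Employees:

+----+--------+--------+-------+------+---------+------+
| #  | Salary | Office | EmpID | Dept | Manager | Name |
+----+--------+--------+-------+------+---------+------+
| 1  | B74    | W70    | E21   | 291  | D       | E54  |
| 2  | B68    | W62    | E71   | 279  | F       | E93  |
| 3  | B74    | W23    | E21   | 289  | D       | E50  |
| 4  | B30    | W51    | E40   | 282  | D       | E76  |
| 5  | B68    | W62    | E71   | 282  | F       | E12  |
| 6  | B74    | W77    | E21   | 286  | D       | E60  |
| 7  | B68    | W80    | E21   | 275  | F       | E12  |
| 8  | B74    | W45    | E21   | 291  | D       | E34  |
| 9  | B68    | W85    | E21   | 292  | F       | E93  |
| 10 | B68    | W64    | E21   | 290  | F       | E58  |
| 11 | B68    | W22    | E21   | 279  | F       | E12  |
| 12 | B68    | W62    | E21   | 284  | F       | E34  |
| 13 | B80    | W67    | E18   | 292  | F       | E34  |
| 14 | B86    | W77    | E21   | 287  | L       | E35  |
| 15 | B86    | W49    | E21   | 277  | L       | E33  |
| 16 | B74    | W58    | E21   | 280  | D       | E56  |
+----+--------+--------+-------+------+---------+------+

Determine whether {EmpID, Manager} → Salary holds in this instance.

(EmpID=E21, Manager=D): rows 1, 3, 6, 8, 16 → Salary = B74, B74, B74, B74, B74 ✓
(EmpID=E71, Manager=F): rows 2, 5 → Salary = B68, B68 ✓
(EmpID=E40, Manager=D): row 4 → Salary = B30 ✓
(EmpID=E21, Manager=F): rows 7, 9, 10, 11, 12 → Salary = B68, B68, B68, B68, B68 ✓
(EmpID=E18, Manager=F): row 13 → Salary = B80 ✓
(EmpID=E21, Manager=L): rows 14, 15 → Salary = B86, B86 ✓
Every {EmpID, Manager} value is associated with a single Salary value, so {EmpID, Manager} → Salary holds.

Yes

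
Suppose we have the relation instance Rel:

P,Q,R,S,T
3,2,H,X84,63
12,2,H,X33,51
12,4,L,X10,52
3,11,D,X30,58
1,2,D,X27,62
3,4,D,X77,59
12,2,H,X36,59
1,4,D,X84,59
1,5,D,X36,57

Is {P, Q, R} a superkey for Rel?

No

Two distinct rows share (P=12, Q=2, R=H), so {P, Q, R} does not determine every attribute — not a superkey.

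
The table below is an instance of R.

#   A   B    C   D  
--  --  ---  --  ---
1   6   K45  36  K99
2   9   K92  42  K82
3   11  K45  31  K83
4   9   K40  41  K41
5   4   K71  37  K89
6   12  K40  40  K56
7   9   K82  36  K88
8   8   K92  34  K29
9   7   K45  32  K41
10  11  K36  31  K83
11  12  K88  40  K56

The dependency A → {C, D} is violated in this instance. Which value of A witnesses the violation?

9

A=6: row 1 → {C,D} = (36, K99) ✓
A=9: rows 2, 4, 7 → {C,D} takes values {(42, K82), (41, K41), (36, K88)} — violation
A=11: rows 3, 10 → {C,D} = (31, K83), (31, K83) ✓
A=4: row 5 → {C,D} = (37, K89) ✓
A=12: rows 6, 11 → {C,D} = (40, K56), (40, K56) ✓
A=8: row 8 → {C,D} = (34, K29) ✓
A=7: row 9 → {C,D} = (32, K41) ✓
The only A value with inconsistent RHS is A=9.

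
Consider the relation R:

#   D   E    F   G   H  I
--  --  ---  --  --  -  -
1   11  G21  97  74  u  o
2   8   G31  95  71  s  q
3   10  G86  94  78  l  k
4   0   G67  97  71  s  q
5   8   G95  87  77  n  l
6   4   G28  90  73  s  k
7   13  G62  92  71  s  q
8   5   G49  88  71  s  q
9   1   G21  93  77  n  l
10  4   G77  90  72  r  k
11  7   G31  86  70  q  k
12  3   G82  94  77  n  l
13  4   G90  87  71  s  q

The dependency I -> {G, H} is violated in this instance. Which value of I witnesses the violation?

I=o: row 1 → {G,H} = (74, u) ✓
I=q: rows 2, 4, 7, 8, 13 → {G,H} = (71, s), (71, s), (71, s), (71, s), (71, s) ✓
I=k: rows 3, 6, 10, 11 → {G,H} takes values {(78, l), (73, s), (72, r), (70, q)} — violation
I=l: rows 5, 9, 12 → {G,H} = (77, n), (77, n), (77, n) ✓
The only I value with inconsistent RHS is I=k.

k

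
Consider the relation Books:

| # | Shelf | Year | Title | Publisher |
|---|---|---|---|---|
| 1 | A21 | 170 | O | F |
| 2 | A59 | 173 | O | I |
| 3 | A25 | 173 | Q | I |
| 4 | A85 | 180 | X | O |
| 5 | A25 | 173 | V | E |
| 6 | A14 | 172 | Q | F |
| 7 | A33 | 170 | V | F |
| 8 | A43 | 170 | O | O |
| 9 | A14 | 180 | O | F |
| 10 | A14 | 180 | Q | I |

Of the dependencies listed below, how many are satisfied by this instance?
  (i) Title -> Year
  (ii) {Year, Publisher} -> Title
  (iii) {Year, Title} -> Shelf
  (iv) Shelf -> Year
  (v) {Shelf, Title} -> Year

(i) Title -> Year: Title=O: rows 1, 2, 8, 9 → Year takes values {170, 173, 180} — violation; Title=Q: rows 3, 6, 10 → Year takes values {173, 172, 180} — violation; Title=V: rows 5, 7 → Year takes values {173, 170} — violation — fails.
(ii) {Year, Publisher} -> Title: (Year=170, Publisher=F): rows 1, 7 → Title takes values {O, V} — violation; (Year=173, Publisher=I): rows 2, 3 → Title takes values {O, Q} — violation — fails.
(iii) {Year, Title} -> Shelf: (Year=170, Title=O): rows 1, 8 → Shelf takes values {A21, A43} — violation — fails.
(iv) Shelf -> Year: Shelf=A14: rows 6, 9, 10 → Year takes values {172, 180} — violation — fails.
(v) {Shelf, Title} -> Year: (Shelf=A14, Title=Q): rows 6, 10 → Year takes values {172, 180} — violation — fails.
None of the 5 dependencies hold.

0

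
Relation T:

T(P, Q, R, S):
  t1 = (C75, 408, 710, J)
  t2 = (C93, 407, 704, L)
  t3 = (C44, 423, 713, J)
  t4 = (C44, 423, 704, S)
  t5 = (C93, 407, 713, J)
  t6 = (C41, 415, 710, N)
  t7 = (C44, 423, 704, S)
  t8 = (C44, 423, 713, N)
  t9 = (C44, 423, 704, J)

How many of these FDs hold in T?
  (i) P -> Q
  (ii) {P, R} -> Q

2

(i) P -> Q: every LHS value maps to a single RHS value — holds.
(ii) {P, R} -> Q: every LHS value maps to a single RHS value — holds.
2 of the 2 dependencies hold.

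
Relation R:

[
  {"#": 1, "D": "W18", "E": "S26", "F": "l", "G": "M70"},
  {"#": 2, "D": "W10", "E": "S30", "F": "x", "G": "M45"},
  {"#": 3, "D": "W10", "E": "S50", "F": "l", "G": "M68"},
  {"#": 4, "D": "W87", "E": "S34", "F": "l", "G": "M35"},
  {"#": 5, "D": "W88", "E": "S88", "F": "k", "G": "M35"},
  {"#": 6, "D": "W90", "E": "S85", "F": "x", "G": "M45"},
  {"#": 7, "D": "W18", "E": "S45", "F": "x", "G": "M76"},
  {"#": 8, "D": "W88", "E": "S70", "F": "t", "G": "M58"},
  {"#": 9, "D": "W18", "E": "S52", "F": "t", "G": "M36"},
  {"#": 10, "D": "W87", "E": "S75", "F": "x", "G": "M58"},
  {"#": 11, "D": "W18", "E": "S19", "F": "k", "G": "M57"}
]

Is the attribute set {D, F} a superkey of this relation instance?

Yes

All 11 rows have distinct {D, F} values, so {D, F} → (all attributes) holds and {D, F} is a superkey.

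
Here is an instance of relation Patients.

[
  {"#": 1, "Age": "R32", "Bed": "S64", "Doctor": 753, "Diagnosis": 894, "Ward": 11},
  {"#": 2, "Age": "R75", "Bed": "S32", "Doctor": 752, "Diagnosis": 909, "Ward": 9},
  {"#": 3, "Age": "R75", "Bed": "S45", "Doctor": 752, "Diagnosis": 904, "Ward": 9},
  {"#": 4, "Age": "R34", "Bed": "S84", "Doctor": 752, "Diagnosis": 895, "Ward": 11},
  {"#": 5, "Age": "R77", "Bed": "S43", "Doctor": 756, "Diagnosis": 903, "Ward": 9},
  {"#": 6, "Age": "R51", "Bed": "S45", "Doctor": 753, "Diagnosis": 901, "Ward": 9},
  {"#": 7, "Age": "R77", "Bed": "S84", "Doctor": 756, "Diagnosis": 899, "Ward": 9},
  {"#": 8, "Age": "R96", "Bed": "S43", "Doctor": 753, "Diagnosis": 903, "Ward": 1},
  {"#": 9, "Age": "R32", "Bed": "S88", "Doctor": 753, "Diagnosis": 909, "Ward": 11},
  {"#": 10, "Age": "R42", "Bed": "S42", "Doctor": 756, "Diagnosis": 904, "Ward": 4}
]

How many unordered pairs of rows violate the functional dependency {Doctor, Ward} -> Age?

0

(Doctor=753, Ward=11): all 2 rows agree on Age — 0 pairs.
(Doctor=752, Ward=9): all 2 rows agree on Age — 0 pairs.
(Doctor=756, Ward=9): all 2 rows agree on Age — 0 pairs.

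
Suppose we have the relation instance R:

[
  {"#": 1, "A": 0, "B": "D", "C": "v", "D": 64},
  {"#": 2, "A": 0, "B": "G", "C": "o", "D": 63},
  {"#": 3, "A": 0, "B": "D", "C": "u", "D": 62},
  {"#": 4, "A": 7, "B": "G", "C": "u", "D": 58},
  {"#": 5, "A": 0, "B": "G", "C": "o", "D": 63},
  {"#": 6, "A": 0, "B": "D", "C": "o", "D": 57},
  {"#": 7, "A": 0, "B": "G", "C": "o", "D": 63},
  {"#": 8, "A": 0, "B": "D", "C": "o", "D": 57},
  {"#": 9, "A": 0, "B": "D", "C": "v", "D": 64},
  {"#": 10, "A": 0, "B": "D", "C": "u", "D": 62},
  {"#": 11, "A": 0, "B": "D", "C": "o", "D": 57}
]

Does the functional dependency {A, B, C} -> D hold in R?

Yes

(A=0, B=D, C=v): rows 1, 9 → D = 64, 64 ✓
(A=0, B=G, C=o): rows 2, 5, 7 → D = 63, 63, 63 ✓
(A=0, B=D, C=u): rows 3, 10 → D = 62, 62 ✓
(A=7, B=G, C=u): row 4 → D = 58 ✓
(A=0, B=D, C=o): rows 6, 8, 11 → D = 57, 57, 57 ✓
Every {A, B, C} value is associated with a single D value, so {A, B, C} -> D holds.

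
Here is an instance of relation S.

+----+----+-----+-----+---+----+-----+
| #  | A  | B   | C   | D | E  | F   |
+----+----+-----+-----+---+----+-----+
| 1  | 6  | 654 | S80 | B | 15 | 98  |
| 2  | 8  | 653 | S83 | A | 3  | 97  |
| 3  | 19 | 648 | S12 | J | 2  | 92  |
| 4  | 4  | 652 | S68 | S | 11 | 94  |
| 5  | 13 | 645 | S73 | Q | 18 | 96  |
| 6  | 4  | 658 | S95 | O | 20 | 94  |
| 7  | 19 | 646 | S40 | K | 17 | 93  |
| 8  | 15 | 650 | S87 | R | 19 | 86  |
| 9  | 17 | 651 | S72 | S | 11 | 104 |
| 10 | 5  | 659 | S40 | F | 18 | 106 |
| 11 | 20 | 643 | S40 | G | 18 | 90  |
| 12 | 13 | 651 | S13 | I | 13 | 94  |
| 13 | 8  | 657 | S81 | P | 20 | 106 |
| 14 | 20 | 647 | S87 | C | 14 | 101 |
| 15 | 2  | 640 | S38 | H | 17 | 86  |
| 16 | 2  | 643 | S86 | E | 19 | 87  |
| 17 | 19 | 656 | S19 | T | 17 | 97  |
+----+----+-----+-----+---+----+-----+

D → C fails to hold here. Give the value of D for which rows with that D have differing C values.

S

D=B: row 1 → C = S80 ✓
D=A: row 2 → C = S83 ✓
D=J: row 3 → C = S12 ✓
D=S: rows 4, 9 → C takes values {S68, S72} — violation
D=Q: row 5 → C = S73 ✓
D=O: row 6 → C = S95 ✓
D=K: row 7 → C = S40 ✓
D=R: row 8 → C = S87 ✓
D=F: row 10 → C = S40 ✓
D=G: row 11 → C = S40 ✓
D=I: row 12 → C = S13 ✓
D=P: row 13 → C = S81 ✓
D=C: row 14 → C = S87 ✓
D=H: row 15 → C = S38 ✓
D=E: row 16 → C = S86 ✓
D=T: row 17 → C = S19 ✓
The only D value with inconsistent C is D=S.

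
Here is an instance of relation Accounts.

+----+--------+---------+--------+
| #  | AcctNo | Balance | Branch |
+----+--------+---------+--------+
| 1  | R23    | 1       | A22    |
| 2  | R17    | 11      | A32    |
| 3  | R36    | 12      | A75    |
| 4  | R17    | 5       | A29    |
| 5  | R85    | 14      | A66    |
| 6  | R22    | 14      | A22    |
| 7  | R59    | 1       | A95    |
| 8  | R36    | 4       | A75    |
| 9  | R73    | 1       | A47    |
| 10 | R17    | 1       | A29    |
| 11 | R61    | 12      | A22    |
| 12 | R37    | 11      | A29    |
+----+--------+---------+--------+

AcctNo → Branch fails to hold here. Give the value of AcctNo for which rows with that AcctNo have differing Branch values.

R17

AcctNo=R23: row 1 → Branch = A22 ✓
AcctNo=R17: rows 2, 4, 10 → Branch takes values {A32, A29} — violation
AcctNo=R36: rows 3, 8 → Branch = A75, A75 ✓
AcctNo=R85: row 5 → Branch = A66 ✓
AcctNo=R22: row 6 → Branch = A22 ✓
AcctNo=R59: row 7 → Branch = A95 ✓
AcctNo=R73: row 9 → Branch = A47 ✓
AcctNo=R61: row 11 → Branch = A22 ✓
AcctNo=R37: row 12 → Branch = A29 ✓
The only AcctNo value with inconsistent Branch is AcctNo=R17.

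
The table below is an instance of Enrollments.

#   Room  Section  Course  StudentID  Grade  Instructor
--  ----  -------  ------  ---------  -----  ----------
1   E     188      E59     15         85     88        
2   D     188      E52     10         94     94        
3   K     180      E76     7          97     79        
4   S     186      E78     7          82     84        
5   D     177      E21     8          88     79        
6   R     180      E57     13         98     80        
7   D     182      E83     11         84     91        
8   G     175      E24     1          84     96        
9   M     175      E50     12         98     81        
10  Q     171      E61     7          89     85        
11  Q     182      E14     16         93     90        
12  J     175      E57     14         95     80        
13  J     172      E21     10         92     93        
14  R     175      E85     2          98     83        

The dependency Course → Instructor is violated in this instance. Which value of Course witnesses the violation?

E21

Course=E59: row 1 → Instructor = 88 ✓
Course=E52: row 2 → Instructor = 94 ✓
Course=E76: row 3 → Instructor = 79 ✓
Course=E78: row 4 → Instructor = 84 ✓
Course=E21: rows 5, 13 → Instructor takes values {79, 93} — violation
Course=E57: rows 6, 12 → Instructor = 80, 80 ✓
Course=E83: row 7 → Instructor = 91 ✓
Course=E24: row 8 → Instructor = 96 ✓
Course=E50: row 9 → Instructor = 81 ✓
Course=E61: row 10 → Instructor = 85 ✓
Course=E14: row 11 → Instructor = 90 ✓
Course=E85: row 14 → Instructor = 83 ✓
The only Course value with inconsistent Instructor is Course=E21.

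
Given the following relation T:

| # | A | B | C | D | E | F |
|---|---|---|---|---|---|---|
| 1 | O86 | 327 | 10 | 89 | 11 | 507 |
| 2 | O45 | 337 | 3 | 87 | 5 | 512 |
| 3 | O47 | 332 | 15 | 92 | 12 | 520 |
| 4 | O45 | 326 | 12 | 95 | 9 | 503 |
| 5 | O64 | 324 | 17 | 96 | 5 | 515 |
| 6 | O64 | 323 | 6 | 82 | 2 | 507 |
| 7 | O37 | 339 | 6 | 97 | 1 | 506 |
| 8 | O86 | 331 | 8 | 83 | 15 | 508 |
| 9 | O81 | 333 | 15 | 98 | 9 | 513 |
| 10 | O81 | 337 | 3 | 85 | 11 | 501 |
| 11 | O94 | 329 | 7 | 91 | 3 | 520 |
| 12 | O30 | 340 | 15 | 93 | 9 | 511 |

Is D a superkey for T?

Yes

All 12 rows have distinct D values, so D → (all attributes) holds and D is a superkey.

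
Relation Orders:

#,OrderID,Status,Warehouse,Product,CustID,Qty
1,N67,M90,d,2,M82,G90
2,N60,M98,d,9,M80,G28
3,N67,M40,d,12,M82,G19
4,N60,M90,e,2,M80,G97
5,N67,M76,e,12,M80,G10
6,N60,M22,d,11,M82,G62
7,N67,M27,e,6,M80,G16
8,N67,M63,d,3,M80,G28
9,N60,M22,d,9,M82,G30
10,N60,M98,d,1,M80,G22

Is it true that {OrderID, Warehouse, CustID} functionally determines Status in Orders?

No

(OrderID=N67, Warehouse=d, CustID=M82): rows 1, 3 → Status takes values {M90, M40} — violation
(OrderID=N60, Warehouse=d, CustID=M80): rows 2, 10 → Status = M98, M98 ✓
(OrderID=N60, Warehouse=e, CustID=M80): row 4 → Status = M90 ✓
(OrderID=N67, Warehouse=e, CustID=M80): rows 5, 7 → Status takes values {M76, M27} — violation
(OrderID=N60, Warehouse=d, CustID=M82): rows 6, 9 → Status = M22, M22 ✓
(OrderID=N67, Warehouse=d, CustID=M80): row 8 → Status = M63 ✓
Two rows agree on {OrderID, Warehouse, CustID} but differ on Status, so {OrderID, Warehouse, CustID} → Status does not hold.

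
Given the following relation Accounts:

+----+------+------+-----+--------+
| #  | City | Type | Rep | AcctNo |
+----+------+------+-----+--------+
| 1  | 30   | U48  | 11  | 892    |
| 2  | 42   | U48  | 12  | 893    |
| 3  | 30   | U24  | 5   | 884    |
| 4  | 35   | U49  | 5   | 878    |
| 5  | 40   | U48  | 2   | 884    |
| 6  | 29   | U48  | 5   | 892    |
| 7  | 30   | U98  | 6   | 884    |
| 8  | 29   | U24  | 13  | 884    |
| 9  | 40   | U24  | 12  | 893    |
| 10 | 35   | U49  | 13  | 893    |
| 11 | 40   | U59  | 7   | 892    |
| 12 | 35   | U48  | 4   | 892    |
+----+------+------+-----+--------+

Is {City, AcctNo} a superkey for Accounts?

No

Rows 3 and 7 have the same {City, AcctNo} value (City=30, AcctNo=884) but are distinct tuples, so {City, AcctNo} does not determine every attribute — not a superkey.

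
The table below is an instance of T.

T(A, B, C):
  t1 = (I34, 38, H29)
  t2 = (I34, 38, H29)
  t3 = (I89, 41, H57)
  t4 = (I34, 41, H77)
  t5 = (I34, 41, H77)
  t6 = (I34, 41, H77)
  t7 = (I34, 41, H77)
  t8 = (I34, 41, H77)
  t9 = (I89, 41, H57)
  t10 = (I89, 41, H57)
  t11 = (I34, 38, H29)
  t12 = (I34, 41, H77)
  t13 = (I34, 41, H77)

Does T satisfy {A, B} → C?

(A=I34, B=38): rows 1, 2, 11 → C = H29, H29, H29 ✓
(A=I89, B=41): rows 3, 9, 10 → C = H57, H57, H57 ✓
(A=I34, B=41): rows 4, 5, 6, 7, 8, 12, 13 → C = H77, H77, H77, H77, H77, H77, H77 ✓
Every {A, B} value is associated with a single C value, so {A, B} → C holds.

Yes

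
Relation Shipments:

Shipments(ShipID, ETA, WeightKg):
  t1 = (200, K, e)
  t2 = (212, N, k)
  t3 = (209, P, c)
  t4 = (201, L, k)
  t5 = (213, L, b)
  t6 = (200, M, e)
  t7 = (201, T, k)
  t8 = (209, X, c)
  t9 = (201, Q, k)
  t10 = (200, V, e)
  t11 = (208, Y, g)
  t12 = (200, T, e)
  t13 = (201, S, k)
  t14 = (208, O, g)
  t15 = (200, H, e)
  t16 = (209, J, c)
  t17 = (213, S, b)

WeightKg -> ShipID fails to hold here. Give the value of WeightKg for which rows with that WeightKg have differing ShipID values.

WeightKg=e: rows 1, 6, 10, 12, 15 → ShipID = 200, 200, 200, 200, 200 ✓
WeightKg=k: rows 2, 4, 7, 9, 13 → ShipID takes values {212, 201} — violation
WeightKg=c: rows 3, 8, 16 → ShipID = 209, 209, 209 ✓
WeightKg=b: rows 5, 17 → ShipID = 213, 213 ✓
WeightKg=g: rows 11, 14 → ShipID = 208, 208 ✓
The only WeightKg value with inconsistent ShipID is WeightKg=k.

k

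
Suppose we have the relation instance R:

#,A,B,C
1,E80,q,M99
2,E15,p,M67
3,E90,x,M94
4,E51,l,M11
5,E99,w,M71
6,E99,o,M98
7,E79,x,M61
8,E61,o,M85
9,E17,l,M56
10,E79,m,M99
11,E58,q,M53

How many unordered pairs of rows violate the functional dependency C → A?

C=M99: violating pairs (1,10) — 1 pair.

1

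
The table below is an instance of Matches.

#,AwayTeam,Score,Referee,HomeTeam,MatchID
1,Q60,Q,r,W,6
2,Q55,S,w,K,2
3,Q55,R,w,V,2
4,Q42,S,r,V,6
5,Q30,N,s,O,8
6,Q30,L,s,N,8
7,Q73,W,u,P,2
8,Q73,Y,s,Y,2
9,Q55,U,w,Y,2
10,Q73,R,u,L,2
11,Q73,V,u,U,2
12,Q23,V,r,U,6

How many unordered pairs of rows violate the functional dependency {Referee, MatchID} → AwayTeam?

(Referee=r, MatchID=6): violating pairs (1,4), (1,12), (4,12) — 3 pairs.
(Referee=w, MatchID=2): all 3 rows agree on AwayTeam — 0 pairs.
(Referee=s, MatchID=8): all 2 rows agree on AwayTeam — 0 pairs.
(Referee=u, MatchID=2): all 3 rows agree on AwayTeam — 0 pairs.

3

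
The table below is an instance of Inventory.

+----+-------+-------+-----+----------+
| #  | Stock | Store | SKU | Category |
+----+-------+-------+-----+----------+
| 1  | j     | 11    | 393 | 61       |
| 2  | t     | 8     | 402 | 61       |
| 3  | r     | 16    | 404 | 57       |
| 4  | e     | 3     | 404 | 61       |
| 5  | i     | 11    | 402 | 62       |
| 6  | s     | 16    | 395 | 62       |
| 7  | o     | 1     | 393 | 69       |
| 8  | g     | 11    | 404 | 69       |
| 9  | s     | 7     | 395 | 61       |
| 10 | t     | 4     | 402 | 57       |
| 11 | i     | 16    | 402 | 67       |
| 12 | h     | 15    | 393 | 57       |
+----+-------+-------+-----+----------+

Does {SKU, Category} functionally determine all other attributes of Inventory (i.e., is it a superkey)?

All 12 rows have distinct {SKU, Category} values, so {SKU, Category} → (all attributes) holds and {SKU, Category} is a superkey.

Yes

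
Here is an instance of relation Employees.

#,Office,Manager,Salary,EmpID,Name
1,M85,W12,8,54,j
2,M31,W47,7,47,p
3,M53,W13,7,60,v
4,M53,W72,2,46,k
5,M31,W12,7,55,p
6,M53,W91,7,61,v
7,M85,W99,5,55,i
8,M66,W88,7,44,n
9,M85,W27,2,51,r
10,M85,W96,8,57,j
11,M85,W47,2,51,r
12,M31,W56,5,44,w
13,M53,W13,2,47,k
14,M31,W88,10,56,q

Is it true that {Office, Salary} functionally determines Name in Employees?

Yes

(Office=M85, Salary=8): rows 1, 10 → Name = j, j ✓
(Office=M31, Salary=7): rows 2, 5 → Name = p, p ✓
(Office=M53, Salary=7): rows 3, 6 → Name = v, v ✓
(Office=M53, Salary=2): rows 4, 13 → Name = k, k ✓
(Office=M85, Salary=5): row 7 → Name = i ✓
(Office=M66, Salary=7): row 8 → Name = n ✓
(Office=M85, Salary=2): rows 9, 11 → Name = r, r ✓
(Office=M31, Salary=5): row 12 → Name = w ✓
(Office=M31, Salary=10): row 14 → Name = q ✓
Every {Office, Salary} value is associated with a single Name value, so {Office, Salary} → Name holds.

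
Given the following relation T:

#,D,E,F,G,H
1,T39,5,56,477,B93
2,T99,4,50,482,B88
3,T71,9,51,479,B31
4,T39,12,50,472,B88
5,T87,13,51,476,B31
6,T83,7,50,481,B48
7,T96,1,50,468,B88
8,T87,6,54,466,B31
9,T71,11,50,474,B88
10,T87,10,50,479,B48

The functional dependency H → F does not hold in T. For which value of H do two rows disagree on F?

H=B93: row 1 → F = 56 ✓
H=B88: rows 2, 4, 7, 9 → F = 50, 50, 50, 50 ✓
H=B31: rows 3, 5, 8 → F takes values {51, 54} — violation
H=B48: rows 6, 10 → F = 50, 50 ✓
The only H value with inconsistent F is H=B31.

B31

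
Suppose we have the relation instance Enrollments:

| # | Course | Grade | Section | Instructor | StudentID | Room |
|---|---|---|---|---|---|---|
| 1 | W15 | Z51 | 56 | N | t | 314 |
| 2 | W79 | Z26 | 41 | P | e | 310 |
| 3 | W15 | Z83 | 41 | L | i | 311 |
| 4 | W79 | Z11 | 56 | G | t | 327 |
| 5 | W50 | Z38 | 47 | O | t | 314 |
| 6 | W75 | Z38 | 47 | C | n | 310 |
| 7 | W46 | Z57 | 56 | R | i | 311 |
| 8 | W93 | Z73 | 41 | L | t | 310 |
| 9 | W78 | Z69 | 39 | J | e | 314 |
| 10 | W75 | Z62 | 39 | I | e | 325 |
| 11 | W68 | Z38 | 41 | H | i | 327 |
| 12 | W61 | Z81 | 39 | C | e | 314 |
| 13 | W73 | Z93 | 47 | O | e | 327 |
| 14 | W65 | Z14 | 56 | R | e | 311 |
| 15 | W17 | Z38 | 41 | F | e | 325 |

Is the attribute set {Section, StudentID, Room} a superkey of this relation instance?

No

Rows 9 and 12 have the same {Section, StudentID, Room} value (Section=39, StudentID=e, Room=314) but are distinct tuples, so {Section, StudentID, Room} does not determine every attribute — not a superkey.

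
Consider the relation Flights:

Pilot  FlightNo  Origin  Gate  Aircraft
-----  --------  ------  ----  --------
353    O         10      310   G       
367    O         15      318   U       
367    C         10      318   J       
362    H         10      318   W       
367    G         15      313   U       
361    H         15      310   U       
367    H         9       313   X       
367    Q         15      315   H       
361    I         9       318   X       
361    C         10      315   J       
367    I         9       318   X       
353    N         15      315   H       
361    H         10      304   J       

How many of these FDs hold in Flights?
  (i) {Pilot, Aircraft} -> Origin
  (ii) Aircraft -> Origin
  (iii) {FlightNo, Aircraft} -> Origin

3

(i) {Pilot, Aircraft} -> Origin: every LHS value maps to a single RHS value — holds.
(ii) Aircraft -> Origin: every LHS value maps to a single RHS value — holds.
(iii) {FlightNo, Aircraft} -> Origin: every LHS value maps to a single RHS value — holds.
3 of the 3 dependencies hold.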